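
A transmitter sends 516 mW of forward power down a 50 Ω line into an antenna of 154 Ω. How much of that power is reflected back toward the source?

P_reflected ≈ 134 mW

Γ = (154 − 50)/(154 + 50) = 0.51
|Γ|² = 0.26
P_refl = |Γ|²·P_inc = 134 mW, P_del = (1 − |Γ|²)·P_inc = 382 mW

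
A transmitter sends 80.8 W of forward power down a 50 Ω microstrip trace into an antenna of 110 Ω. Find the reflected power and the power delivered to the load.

Γ = (110 − 50)/(110 + 50) = 0.375
|Γ|² = 0.141
P_refl = |Γ|²·P_inc = 11.4 W, P_del = (1 − |Γ|²)·P_inc = 69.4 W

P_reflected ≈ 11.4 W; P_delivered ≈ 69.4 W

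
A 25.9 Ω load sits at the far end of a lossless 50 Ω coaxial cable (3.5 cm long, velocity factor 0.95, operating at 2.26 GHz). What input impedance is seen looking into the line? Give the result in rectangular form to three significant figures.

Z_in ≈ 89.3 − j21.4 Ω

λ = v/f = 0.95·c / 2.26 GHz = 0.126 m
βl = 2π·l/λ = 2π × 0.278 = 99.9°
tan(βl) = tan(99.9°) = -5.72
Z_in = Z_0·(Z_L + jZ_0·tanβl)/(Z_0 + jZ_L·tanβl)
     = 50·(25.9 − j286)/(50 − j148)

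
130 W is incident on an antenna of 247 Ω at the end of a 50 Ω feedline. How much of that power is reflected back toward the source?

P_reflected ≈ 57.2 W

Γ = (247 − 50)/(247 + 50) = 0.663
|Γ|² = 0.44
P_refl = |Γ|²·P_inc = 57.2 W, P_del = (1 − |Γ|²)·P_inc = 72.8 W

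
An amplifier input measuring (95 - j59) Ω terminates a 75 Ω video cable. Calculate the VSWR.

Γ = (Z_L − Z_0)/(Z_L + Z_0) = (20 − j59)/(170 − j59)
|Γ| = 62.3/180 = 0.346
VSWR = (1 + |Γ|)/(1 − |Γ|) = 1.35/0.654

VSWR ≈ 2.06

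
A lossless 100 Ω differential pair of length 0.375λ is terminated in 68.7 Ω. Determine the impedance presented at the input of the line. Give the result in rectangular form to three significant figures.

βl = 2π × 0.375 = 135°
tan(βl) = tan(135°) = -1
Z_in = Z_0·(Z_L + jZ_0·tanβl)/(Z_0 + jZ_L·tanβl)
     = 100·(68.7 − j100)/(100 − j68.7)

Z_in ≈ 93.3 − j35.9 Ω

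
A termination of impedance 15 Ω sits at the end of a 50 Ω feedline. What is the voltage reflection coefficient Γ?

Γ = -0.538

Γ = (Z_L − Z_0)/(Z_L + Z_0) = (15 − 50)/(15 + 50) = -35/65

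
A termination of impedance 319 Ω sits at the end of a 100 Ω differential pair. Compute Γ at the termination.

Γ = 0.523

Γ = (Z_L − Z_0)/(Z_L + Z_0) = (319 − 100)/(319 + 100) = 219/419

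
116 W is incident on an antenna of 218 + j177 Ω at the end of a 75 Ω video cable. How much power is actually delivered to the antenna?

P_delivered ≈ 64.7 W

|Γ| = |(143 + j177)/(293 + j177)| = 0.665
|Γ|² = 0.442
P_refl = |Γ|²·P_inc = 51.3 W, P_del = (1 − |Γ|²)·P_inc = 64.7 W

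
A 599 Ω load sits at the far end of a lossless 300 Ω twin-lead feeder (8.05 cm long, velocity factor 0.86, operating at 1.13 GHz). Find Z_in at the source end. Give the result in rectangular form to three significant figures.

Z_in ≈ 206 + j148 Ω

λ = v/f = 0.86·c / 1.13 GHz = 0.228 m
βl = 2π·l/λ = 2π × 0.353 = 127°
tan(βl) = tan(127°) = -1.33
Z_in = Z_0·(Z_L + jZ_0·tanβl)/(Z_0 + jZ_L·tanβl)
     = 300·(599 − j399)/(300 − j797)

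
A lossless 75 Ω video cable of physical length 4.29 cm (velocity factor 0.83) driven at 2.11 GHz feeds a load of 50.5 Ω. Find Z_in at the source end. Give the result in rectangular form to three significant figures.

Z_in ≈ 73.5 − j29.5 Ω

λ = v/f = 0.83·c / 2.11 GHz = 0.118 m
βl = 2π·l/λ = 2π × 0.364 = 131°
tan(βl) = tan(131°) = -1.16
Z_in = Z_0·(Z_L + jZ_0·tanβl)/(Z_0 + jZ_L·tanβl)
     = 75·(50.5 − j86.7)/(75 − j58.4)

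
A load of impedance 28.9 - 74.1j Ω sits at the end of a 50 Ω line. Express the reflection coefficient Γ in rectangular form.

Γ ≈ 0.327 − j0.632

Γ = (Z_L − Z_0)/(Z_L + Z_0) = (-21.1 − j74.1)/(78.9 − j74.1)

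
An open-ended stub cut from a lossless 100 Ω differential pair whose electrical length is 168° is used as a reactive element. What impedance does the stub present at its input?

Z_in ≈ +j470 Ω

tan(βl) = -0.213
For an open-ended stub, Z_in = −jZ_0·cot(βl) = −jZ_0/tan(βl)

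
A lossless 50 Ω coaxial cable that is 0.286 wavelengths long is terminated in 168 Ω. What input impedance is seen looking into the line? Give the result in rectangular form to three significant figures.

Z_in ≈ 15.6 + j10.4 Ω

βl = 2π × 0.286 = 103°
tan(βl) = tan(103°) = -4.35
Z_in = Z_0·(Z_L + jZ_0·tanβl)/(Z_0 + jZ_L·tanβl)
     = 50·(168 − j217)/(50 − j730)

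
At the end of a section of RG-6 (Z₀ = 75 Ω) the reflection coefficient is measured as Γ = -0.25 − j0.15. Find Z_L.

Z_L ≈ 43.3 − j14.2 Ω

Z_L = Z_0·(1 + Γ)/(1 − Γ) = 75·(0.75 − j0.15)/(1.25 + j0.15)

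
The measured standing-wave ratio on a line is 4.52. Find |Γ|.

|Γ| ≈ 0.638

|Γ| = (S − 1)/(S + 1) = (4.52 − 1)/(4.52 + 1) = 3.52/5.52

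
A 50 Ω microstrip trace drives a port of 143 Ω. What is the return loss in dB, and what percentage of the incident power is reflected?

RL ≈ 6.34 dB; 23.2% of incident power reflected

Γ = (143 − 50)/(143 + 50) = 0.482
RL = −20·log₁₀(0.482) = 6.34 dB
P_refl/P_inc = |Γ|² = 0.232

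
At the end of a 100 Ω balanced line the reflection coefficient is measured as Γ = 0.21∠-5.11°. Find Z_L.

Z_L ≈ 153 − j5.98 Ω

Z_L = Z_0·(1 + Γ)/(1 − Γ) = 100·(1.21 − j0.0187)/(0.791 + j0.0187)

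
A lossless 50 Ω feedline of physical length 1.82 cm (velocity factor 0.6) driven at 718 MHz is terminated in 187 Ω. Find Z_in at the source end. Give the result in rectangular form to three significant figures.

λ = v/f = 0.6·c / 718 MHz = 0.251 m
βl = 2π·l/λ = 2π × 0.0726 = 26.1°
tan(βl) = tan(26.1°) = 0.491
Z_in = Z_0·(Z_L + jZ_0·tanβl)/(Z_0 + jZ_L·tanβl)
     = 50·(187 + j24.5)/(50 + j91.8)

Z_in ≈ 53.1 − j73 Ω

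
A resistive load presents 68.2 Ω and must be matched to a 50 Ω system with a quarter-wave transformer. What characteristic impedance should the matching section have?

Z_qwt = √(Z_0·R_L) = √(50 × 68.2) = √3410

Z_qwt ≈ 58.4 Ω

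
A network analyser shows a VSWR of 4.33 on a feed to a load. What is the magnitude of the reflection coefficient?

|Γ| ≈ 0.625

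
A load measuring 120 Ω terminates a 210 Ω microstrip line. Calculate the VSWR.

VSWR ≈ 1.75

Γ = (120 − 210)/(120 + 210) = -0.273
VSWR = (1 + 0.273)/(1 − 0.273)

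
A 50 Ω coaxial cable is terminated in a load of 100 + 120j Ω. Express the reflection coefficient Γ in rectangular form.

Γ = (Z_L − Z_0)/(Z_L + Z_0) = (50 + j120)/(150 + j120)

Γ ≈ 0.593 + j0.325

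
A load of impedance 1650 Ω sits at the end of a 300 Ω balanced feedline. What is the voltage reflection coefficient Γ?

Γ = 0.692

Γ = (Z_L − Z_0)/(Z_L + Z_0) = (1650 − 300)/(1650 + 300) = 1350/1950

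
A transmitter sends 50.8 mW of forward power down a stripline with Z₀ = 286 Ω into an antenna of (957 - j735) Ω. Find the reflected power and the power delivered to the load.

P_reflected ≈ 24.1 mW; P_delivered ≈ 26.7 mW

|Γ| = |(671 − j735)/(1243 − j735)| = 0.689
|Γ|² = 0.475
P_refl = |Γ|²·P_inc = 24.1 mW, P_del = (1 − |Γ|²)·P_inc = 26.7 mW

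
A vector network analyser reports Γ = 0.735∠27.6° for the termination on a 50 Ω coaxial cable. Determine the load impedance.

Z_L ≈ 96.8 + j143 Ω

Z_L = Z_0·(1 + Γ)/(1 − Γ) = 50·(1.65 + j0.341)/(0.349 − j0.341)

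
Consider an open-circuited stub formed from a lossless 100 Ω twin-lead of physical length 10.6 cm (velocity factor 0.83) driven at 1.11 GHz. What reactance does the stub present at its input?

X_in ≈ 574 Ω (inductive)

λ = v/f = 0.83·c / 1.11 GHz = 0.224 m
βl = 2π·l/λ = 2π × 0.473 = 170°
tan(βl) = -0.174
For an open-circuited stub, Z_in = −jZ_0·cot(βl) = −jZ_0/tan(βl)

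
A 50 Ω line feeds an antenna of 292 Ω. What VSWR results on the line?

VSWR ≈ 5.84

For a purely resistive load, VSWR = R_L/Z_0 or Z_0/R_L (whichever > 1) = 292/50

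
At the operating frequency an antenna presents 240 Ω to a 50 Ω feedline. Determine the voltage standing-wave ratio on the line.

VSWR ≈ 4.8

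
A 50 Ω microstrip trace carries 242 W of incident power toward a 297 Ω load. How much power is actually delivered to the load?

P_delivered ≈ 119 W

Γ = (297 − 50)/(297 + 50) = 0.712
|Γ|² = 0.507
P_refl = |Γ|²·P_inc = 123 W, P_del = (1 − |Γ|²)·P_inc = 119 W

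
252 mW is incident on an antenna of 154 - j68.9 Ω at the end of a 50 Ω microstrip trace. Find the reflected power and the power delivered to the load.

P_reflected ≈ 84.6 mW; P_delivered ≈ 167 mW

|Γ| = |(104 − j68.9)/(204 − j68.9)| = 0.579
|Γ|² = 0.336
P_refl = |Γ|²·P_inc = 84.6 mW, P_del = (1 − |Γ|²)·P_inc = 167 mW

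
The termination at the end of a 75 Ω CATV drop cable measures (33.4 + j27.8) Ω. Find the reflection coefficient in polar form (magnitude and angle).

Γ ≈ 0.447 ∠ 132°

Γ = (Z_L − Z_0)/(Z_L + Z_0) = (-41.6 + j27.8)/(108.4 + j27.8)
|Γ| = 50/112 = 0.447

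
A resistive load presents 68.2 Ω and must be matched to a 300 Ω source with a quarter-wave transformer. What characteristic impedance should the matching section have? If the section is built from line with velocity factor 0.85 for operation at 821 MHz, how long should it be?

Z_qwt = √(Z_0·R_L) = √(300 × 68.2) = √20460
λ = 0.85·c/f = 0.311 m, so l = λ/4 = 0.0776 m

Z_qwt ≈ 143 Ω; length ≈ 7.76 cm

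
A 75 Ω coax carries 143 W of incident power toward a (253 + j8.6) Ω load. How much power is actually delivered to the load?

P_delivered ≈ 101 W

|Γ| = |(178 + j8.6)/(328 + j8.6)| = 0.543
|Γ|² = 0.295
P_refl = |Γ|²·P_inc = 42.2 W, P_del = (1 − |Γ|²)·P_inc = 101 W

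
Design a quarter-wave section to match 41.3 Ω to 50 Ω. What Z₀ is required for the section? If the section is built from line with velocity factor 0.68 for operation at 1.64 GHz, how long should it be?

Z_qwt ≈ 45.4 Ω; length ≈ 3.11 cm

Z_qwt = √(Z_0·R_L) = √(50 × 41.3) = √2065
λ = 0.68·c/f = 0.124 m, so l = λ/4 = 0.0311 m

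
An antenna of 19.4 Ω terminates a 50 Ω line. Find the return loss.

RL ≈ 7.11 dB

Γ = (19.4 − 50)/(19.4 + 50) = -0.441
RL = −20·log₁₀|Γ| = −20·log₁₀(0.441)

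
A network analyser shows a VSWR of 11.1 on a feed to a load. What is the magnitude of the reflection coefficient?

|Γ| ≈ 0.835

|Γ| = (S − 1)/(S + 1) = (11.1 − 1)/(11.1 + 1) = 10.1/12.1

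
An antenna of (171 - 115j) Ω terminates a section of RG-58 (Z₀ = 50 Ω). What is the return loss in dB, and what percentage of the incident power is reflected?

Γ = (121 − j115)/(221 − j115), |Γ| = 0.67
RL = −20·log₁₀(0.67) = 3.48 dB
P_refl/P_inc = |Γ|² = 0.449

RL ≈ 3.48 dB; 44.9% of incident power reflected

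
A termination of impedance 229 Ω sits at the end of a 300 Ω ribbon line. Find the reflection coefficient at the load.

Γ = -0.134

Γ = (Z_L − Z_0)/(Z_L + Z_0) = (229 − 300)/(229 + 300) = -71/529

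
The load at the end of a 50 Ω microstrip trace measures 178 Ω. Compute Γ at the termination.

Γ = (Z_L − Z_0)/(Z_L + Z_0) = (178 − 50)/(178 + 50) = 128/228

Γ = 0.561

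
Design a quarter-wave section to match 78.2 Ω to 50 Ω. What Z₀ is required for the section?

Z_qwt ≈ 62.5 Ω

Z_qwt = √(Z_0·R_L) = √(50 × 78.2) = √3910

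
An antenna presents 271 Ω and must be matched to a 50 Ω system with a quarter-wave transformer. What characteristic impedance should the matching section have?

Z_qwt = √(Z_0·R_L) = √(50 × 271) = √13550

Z_qwt ≈ 116 Ω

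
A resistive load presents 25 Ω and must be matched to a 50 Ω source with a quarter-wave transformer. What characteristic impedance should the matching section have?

Z_qwt = √(Z_0·R_L) = √(50 × 25) = √1250

Z_qwt ≈ 35.4 Ω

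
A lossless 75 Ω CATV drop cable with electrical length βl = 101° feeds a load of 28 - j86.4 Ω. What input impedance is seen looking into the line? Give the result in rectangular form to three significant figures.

tan(βl) = tan(101°) = -5.14
Z_in = Z_0·(Z_L + jZ_0·tanβl)/(Z_0 + jZ_L·tanβl)
     = 75·(28 − j472)/(-369 − j144)

Z_in ≈ 27.5 + j85.1 Ω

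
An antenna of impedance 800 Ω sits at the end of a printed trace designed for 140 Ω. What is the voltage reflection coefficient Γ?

Γ = (Z_L − Z_0)/(Z_L + Z_0) = (800 − 140)/(800 + 140) = 660/940

Γ = 0.702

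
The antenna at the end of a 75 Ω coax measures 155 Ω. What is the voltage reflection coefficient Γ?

Γ = 0.348

Γ = (Z_L − Z_0)/(Z_L + Z_0) = (155 − 75)/(155 + 75) = 80/230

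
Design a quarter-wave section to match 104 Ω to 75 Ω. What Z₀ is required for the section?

Z_qwt ≈ 88.3 Ω

Z_qwt = √(Z_0·R_L) = √(75 × 104) = √7800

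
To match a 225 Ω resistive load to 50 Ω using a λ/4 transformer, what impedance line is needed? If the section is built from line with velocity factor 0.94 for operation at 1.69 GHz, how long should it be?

Z_qwt ≈ 106 Ω; length ≈ 4.17 cm

Z_qwt = √(Z_0·R_L) = √(50 × 225) = √11250
λ = 0.94·c/f = 0.167 m, so l = λ/4 = 0.0417 m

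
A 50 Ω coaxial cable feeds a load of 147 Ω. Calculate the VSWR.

Γ = (147 − 50)/(147 + 50) = 0.492
VSWR = (1 + 0.492)/(1 − 0.492)

VSWR ≈ 2.94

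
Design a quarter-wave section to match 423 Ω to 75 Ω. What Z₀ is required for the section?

Z_qwt ≈ 178 Ω

Z_qwt = √(Z_0·R_L) = √(75 × 423) = √31720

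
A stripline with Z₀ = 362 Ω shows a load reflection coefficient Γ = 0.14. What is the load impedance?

Z_L = Z_0·(1 + Γ)/(1 − Γ) = 362·(1.14)/(0.86)

Z_L ≈ 480 Ω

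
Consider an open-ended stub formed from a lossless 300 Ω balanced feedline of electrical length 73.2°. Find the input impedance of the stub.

Z_in ≈ −j90.6 Ω

tan(βl) = 3.31
For an open-ended stub, Z_in = −jZ_0·cot(βl) = −jZ_0/tan(βl)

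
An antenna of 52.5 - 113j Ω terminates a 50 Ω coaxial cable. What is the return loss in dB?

RL ≈ 2.61 dB

Γ = (2.5 − j113)/(102.5 − j113), |Γ| = 0.741
RL = −20·log₁₀|Γ| = −20·log₁₀(0.741)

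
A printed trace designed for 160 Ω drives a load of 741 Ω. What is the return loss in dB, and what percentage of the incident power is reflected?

RL ≈ 3.81 dB; 41.6% of incident power reflected

Γ = (741 − 160)/(741 + 160) = 0.645
RL = −20·log₁₀(0.645) = 3.81 dB
P_refl/P_inc = |Γ|² = 0.416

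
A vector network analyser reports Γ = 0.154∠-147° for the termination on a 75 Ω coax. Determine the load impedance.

Z_L = Z_0·(1 + Γ)/(1 − Γ) = 75·(0.871 − j0.0839)/(1.13 + j0.0839)

Z_L ≈ 57.1 − j9.81 Ω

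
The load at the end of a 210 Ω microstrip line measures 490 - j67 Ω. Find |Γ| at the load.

Γ = (Z_L − Z_0)/(Z_L + Z_0) = (280 − j67)/(700 − j67)
|Γ| = 288/703

|Γ| ≈ 0.409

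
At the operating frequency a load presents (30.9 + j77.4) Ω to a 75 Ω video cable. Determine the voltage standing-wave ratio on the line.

VSWR ≈ 5.23

Γ = (Z_L − Z_0)/(Z_L + Z_0) = (-44.1 + j77.4)/(105.9 + j77.4)
|Γ| = 89.1/131 = 0.679
VSWR = (1 + |Γ|)/(1 − |Γ|) = 1.68/0.321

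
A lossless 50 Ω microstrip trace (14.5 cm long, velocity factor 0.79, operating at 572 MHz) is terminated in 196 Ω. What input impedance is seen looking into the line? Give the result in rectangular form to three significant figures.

λ = v/f = 0.79·c / 572 MHz = 0.414 m
βl = 2π·l/λ = 2π × 0.35 = 126°
tan(βl) = tan(126°) = -1.38
Z_in = Z_0·(Z_L + jZ_0·tanβl)/(Z_0 + jZ_L·tanβl)
     = 50·(196 − j68.9)/(50 − j270)

Z_in ≈ 18.8 + j32.8 Ω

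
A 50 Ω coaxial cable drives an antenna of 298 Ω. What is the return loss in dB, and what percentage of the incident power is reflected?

RL ≈ 2.94 dB; 50.8% of incident power reflected

Γ = (298 − 50)/(298 + 50) = 0.713
RL = −20·log₁₀(0.713) = 2.94 dB
P_refl/P_inc = |Γ|² = 0.508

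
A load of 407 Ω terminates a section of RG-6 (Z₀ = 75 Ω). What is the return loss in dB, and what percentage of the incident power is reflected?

RL ≈ 3.24 dB; 47.4% of incident power reflected

Γ = (407 − 75)/(407 + 75) = 0.689
RL = −20·log₁₀(0.689) = 3.24 dB
P_refl/P_inc = |Γ|² = 0.474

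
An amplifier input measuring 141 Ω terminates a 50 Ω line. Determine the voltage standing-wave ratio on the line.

Γ = (141 − 50)/(141 + 50) = 0.476
VSWR = (1 + 0.476)/(1 − 0.476)

VSWR ≈ 2.82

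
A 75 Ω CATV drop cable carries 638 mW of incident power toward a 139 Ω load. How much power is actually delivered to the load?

Γ = (139 − 75)/(139 + 75) = 0.299
|Γ|² = 0.0894
P_refl = |Γ|²·P_inc = 57.1 mW, P_del = (1 − |Γ|²)·P_inc = 581 mW

P_delivered ≈ 581 mW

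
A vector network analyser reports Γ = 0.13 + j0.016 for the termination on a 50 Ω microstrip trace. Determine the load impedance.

Z_L = Z_0·(1 + Γ)/(1 − Γ) = 50·(1.13 + j0.016)/(0.87 − j0.016)

Z_L ≈ 64.9 + j2.11 Ω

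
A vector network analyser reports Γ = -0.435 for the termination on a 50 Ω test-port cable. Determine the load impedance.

Z_L = Z_0·(1 + Γ)/(1 − Γ) = 50·(0.565)/(1.44)

Z_L ≈ 19.7 Ω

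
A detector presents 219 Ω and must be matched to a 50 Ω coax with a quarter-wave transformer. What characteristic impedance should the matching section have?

Z_qwt = √(Z_0·R_L) = √(50 × 219) = √10950

Z_qwt ≈ 105 Ω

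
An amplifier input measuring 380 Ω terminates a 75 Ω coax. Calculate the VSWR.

Γ = (380 − 75)/(380 + 75) = 0.67
VSWR = (1 + 0.67)/(1 − 0.67)

VSWR ≈ 5.07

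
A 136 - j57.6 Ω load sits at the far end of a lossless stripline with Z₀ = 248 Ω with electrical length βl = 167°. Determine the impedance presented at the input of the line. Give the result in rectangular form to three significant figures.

Z_in ≈ 157 − j100 Ω

tan(βl) = tan(167°) = -0.231
Z_in = Z_0·(Z_L + jZ_0·tanβl)/(Z_0 + jZ_L·tanβl)
     = 248·(136 − j115)/(235 − j31.4)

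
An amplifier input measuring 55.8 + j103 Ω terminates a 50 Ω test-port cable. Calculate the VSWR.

VSWR ≈ 5.64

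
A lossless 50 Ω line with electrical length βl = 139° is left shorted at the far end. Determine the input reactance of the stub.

tan(βl) = -0.869
For a shorted stub, Z_in = jZ_0·tan(βl)

X_in ≈ -43.5 Ω (capacitive)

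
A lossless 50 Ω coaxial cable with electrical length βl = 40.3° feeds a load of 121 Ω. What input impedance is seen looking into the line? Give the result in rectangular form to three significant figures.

tan(βl) = tan(40.3°) = 0.848
Z_in = Z_0·(Z_L + jZ_0·tanβl)/(Z_0 + jZ_L·tanβl)
     = 50·(121 + j42.4)/(50 + j103)

Z_in ≈ 39.9 − j39.5 Ω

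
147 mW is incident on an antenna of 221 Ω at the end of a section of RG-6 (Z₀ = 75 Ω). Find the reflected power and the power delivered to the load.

Γ = (221 − 75)/(221 + 75) = 0.493
|Γ|² = 0.243
P_refl = |Γ|²·P_inc = 35.8 mW, P_del = (1 − |Γ|²)·P_inc = 111 mW

P_reflected ≈ 35.8 mW; P_delivered ≈ 111 mW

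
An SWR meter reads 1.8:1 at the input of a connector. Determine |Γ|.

|Γ| ≈ 0.286

|Γ| = (S − 1)/(S + 1) = (1.8 − 1)/(1.8 + 1) = 0.8/2.8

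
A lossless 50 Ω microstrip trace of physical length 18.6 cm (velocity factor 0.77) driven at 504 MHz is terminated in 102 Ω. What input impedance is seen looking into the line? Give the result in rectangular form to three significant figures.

λ = v/f = 0.77·c / 504 MHz = 0.458 m
βl = 2π·l/λ = 2π × 0.406 = 146°
tan(βl) = tan(146°) = -0.672
Z_in = Z_0·(Z_L + jZ_0·tanβl)/(Z_0 + jZ_L·tanβl)
     = 50·(102 − j33.6)/(50 − j68.6)

Z_in ≈ 51.4 + j36.9 Ω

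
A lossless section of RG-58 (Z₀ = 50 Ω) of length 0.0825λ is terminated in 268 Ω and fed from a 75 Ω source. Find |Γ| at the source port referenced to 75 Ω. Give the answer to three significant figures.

βl = 2π × 0.0825 = 29.7°
tan(βl) = 0.57
Z_in = Z_0·(Z_L + jZ_0·tanβl)/(Z_0 + jZ_L·tanβl) = 34.3 − j76.4 Ω
Γ_s = (Z_in − Z_s)/(Z_in + Z_s) = (-40.7 − j76.4)/(109 − j76.4), |Γ_s| = 0.649

|Γ| ≈ 0.649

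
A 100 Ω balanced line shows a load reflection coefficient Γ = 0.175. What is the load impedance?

Z_L ≈ 142 Ω

Z_L = Z_0·(1 + Γ)/(1 − Γ) = 100·(1.18)/(0.825)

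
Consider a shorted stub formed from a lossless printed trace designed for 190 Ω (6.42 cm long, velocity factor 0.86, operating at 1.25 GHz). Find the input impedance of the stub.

Z_in ≈ −j471 Ω

λ = v/f = 0.86·c / 1.25 GHz = 0.206 m
βl = 2π·l/λ = 2π × 0.311 = 112°
tan(βl) = -2.48
For a shorted stub, Z_in = jZ_0·tan(βl)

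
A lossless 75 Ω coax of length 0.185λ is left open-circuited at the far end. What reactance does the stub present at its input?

X_in ≈ -32.5 Ω (capacitive)

βl = 2π × 0.185 = 66.6°
tan(βl) = 2.31
For an open-circuited stub, Z_in = −jZ_0·cot(βl) = −jZ_0/tan(βl)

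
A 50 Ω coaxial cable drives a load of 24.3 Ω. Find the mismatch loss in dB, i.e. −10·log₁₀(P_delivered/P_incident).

Γ = (24.3 − 50)/(24.3 + 50) = -0.346
|Γ|² = 0.12, so P_del/P_inc = 1 − |Γ|² = 0.88
ML = −10·log₁₀(1 − |Γ|²)

mismatch loss ≈ 0.553 dB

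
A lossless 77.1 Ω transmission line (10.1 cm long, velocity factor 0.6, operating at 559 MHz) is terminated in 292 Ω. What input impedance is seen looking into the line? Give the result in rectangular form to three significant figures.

Z_in ≈ 23.7 + j30 Ω

λ = v/f = 0.6·c / 559 MHz = 0.322 m
βl = 2π·l/λ = 2π × 0.314 = 113°
tan(βl) = tan(113°) = -2.37
Z_in = Z_0·(Z_L + jZ_0·tanβl)/(Z_0 + jZ_L·tanβl)
     = 77.1·(292 − j182)/(77.1 − j691)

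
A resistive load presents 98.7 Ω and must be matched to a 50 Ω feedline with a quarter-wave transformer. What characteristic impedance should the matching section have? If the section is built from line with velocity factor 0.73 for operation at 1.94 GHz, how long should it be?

Z_qwt ≈ 70.2 Ω; length ≈ 2.82 cm

Z_qwt = √(Z_0·R_L) = √(50 × 98.7) = √4935
λ = 0.73·c/f = 0.113 m, so l = λ/4 = 0.0282 m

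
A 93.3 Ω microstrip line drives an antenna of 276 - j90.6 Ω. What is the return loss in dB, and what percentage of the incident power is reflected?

RL ≈ 5.41 dB; 28.8% of incident power reflected

Γ = (182.7 − j90.6)/(369.3 − j90.6), |Γ| = 0.536
RL = −20·log₁₀(0.536) = 5.41 dB
P_refl/P_inc = |Γ|² = 0.288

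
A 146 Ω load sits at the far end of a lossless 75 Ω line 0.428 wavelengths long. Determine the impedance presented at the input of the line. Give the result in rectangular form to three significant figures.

βl = 2π × 0.428 = 154°
tan(βl) = tan(154°) = -0.486
Z_in = Z_0·(Z_L + jZ_0·tanβl)/(Z_0 + jZ_L·tanβl)
     = 75·(146 − j36.5)/(75 − j71)

Z_in ≈ 95.2 + j53.7 Ω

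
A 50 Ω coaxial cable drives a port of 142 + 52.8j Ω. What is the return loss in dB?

RL ≈ 5.47 dB

Γ = (92 + j52.8)/(192 + j52.8), |Γ| = 0.533
RL = −20·log₁₀|Γ| = −20·log₁₀(0.533)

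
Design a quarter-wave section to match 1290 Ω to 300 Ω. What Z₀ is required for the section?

Z_qwt = √(Z_0·R_L) = √(300 × 1290) = √387000

Z_qwt ≈ 622 Ω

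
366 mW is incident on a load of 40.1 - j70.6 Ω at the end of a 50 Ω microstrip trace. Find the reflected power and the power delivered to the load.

P_reflected ≈ 142 mW; P_delivered ≈ 224 mW

|Γ| = |(-9.9 − j70.6)/(90.1 − j70.6)| = 0.623
|Γ|² = 0.388
P_refl = |Γ|²·P_inc = 142 mW, P_del = (1 − |Γ|²)·P_inc = 224 mW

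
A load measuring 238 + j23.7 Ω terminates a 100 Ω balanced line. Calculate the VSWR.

VSWR ≈ 2.41

Γ = (Z_L − Z_0)/(Z_L + Z_0) = (138 + j23.7)/(338 + j23.7)
|Γ| = 140/339 = 0.413
VSWR = (1 + |Γ|)/(1 − |Γ|) = 1.41/0.587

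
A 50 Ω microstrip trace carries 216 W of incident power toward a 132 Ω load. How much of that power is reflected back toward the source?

Γ = (132 − 50)/(132 + 50) = 0.451
|Γ|² = 0.203
P_refl = |Γ|²·P_inc = 43.8 W, P_del = (1 − |Γ|²)·P_inc = 172 W

P_reflected ≈ 43.8 W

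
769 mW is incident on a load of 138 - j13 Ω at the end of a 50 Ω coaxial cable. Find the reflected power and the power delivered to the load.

|Γ| = |(88 − j13)/(188 − j13)| = 0.472
|Γ|² = 0.223
P_refl = |Γ|²·P_inc = 171 mW, P_del = (1 − |Γ|²)·P_inc = 598 mW

P_reflected ≈ 171 mW; P_delivered ≈ 598 mW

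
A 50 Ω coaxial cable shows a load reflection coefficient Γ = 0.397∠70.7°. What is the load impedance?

Z_L = Z_0·(1 + Γ)/(1 − Γ) = 50·(1.13 + j0.375)/(0.869 − j0.375)

Z_L ≈ 47.1 + j41.9 Ω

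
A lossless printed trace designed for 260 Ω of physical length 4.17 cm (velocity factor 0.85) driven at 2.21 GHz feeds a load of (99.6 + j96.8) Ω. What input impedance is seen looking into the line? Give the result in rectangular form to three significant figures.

Z_in ≈ 105 − j114 Ω

λ = v/f = 0.85·c / 2.21 GHz = 0.115 m
βl = 2π·l/λ = 2π × 0.361 = 130°
tan(βl) = tan(130°) = -1.19
Z_in = Z_0·(Z_L + jZ_0·tanβl)/(Z_0 + jZ_L·tanβl)
     = 260·(99.6 − j212)/(375 − j118)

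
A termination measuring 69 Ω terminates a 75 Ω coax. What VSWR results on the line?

VSWR ≈ 1.09

For a purely resistive load, VSWR = R_L/Z_0 or Z_0/R_L (whichever > 1) = 75/69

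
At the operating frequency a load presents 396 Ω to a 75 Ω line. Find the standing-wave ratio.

VSWR ≈ 5.28

Γ = (396 − 75)/(396 + 75) = 0.682
VSWR = (1 + 0.682)/(1 − 0.682)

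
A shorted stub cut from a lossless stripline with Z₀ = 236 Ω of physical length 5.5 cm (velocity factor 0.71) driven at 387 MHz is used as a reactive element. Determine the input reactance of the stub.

X_in ≈ 171 Ω (inductive)

λ = v/f = 0.71·c / 387 MHz = 0.55 m
βl = 2π·l/λ = 2π × 0.0999 = 36°
tan(βl) = 0.726
For a shorted stub, Z_in = jZ_0·tan(βl)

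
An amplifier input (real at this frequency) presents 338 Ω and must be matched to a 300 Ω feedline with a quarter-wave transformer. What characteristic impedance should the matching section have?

Z_qwt = √(Z_0·R_L) = √(300 × 338) = √101400

Z_qwt ≈ 318 Ω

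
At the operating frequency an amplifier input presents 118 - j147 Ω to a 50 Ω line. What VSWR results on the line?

VSWR ≈ 6.29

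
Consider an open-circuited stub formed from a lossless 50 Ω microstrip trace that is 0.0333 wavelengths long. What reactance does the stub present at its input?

X_in ≈ -235 Ω (capacitive)

βl = 2π × 0.0333 = 12°
tan(βl) = 0.212
For an open-circuited stub, Z_in = −jZ_0·cot(βl) = −jZ_0/tan(βl)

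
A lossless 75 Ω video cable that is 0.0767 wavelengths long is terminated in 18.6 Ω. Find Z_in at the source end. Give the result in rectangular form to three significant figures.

Z_in ≈ 23.3 + j36.2 Ω

βl = 2π × 0.0767 = 27.6°
tan(βl) = tan(27.6°) = 0.523
Z_in = Z_0·(Z_L + jZ_0·tanβl)/(Z_0 + jZ_L·tanβl)
     = 75·(18.6 + j39.2)/(75 + j9.73)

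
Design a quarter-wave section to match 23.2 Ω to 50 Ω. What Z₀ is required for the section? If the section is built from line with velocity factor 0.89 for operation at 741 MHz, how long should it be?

Z_qwt = √(Z_0·R_L) = √(50 × 23.2) = √1160
λ = 0.89·c/f = 0.36 m, so l = λ/4 = 0.0901 m

Z_qwt ≈ 34.1 Ω; length ≈ 9.01 cm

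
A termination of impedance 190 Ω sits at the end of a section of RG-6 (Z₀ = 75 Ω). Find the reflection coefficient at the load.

Γ = 0.434

Γ = (Z_L − Z_0)/(Z_L + Z_0) = (190 − 75)/(190 + 75) = 115/265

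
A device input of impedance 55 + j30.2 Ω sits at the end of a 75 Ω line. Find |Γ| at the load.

|Γ| ≈ 0.271

Γ = (Z_L − Z_0)/(Z_L + Z_0) = (-20 + j30.2)/(130 + j30.2)
|Γ| = 36.2/133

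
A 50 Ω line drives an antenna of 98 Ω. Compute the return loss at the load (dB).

Γ = (98 − 50)/(98 + 50) = 0.324
RL = −20·log₁₀|Γ| = −20·log₁₀(0.324)

RL ≈ 9.78 dB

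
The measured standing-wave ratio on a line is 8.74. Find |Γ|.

|Γ| = (S − 1)/(S + 1) = (8.74 − 1)/(8.74 + 1) = 7.74/9.74

|Γ| ≈ 0.795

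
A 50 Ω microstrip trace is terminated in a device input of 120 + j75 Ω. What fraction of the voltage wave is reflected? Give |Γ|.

|Γ| ≈ 0.552

Γ = (Z_L − Z_0)/(Z_L + Z_0) = (70 + j75)/(170 + j75)
|Γ| = 103/186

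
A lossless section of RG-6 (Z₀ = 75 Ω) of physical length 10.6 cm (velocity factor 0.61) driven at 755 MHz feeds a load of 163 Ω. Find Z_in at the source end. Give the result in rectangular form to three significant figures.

Z_in ≈ 105 + j63.9 Ω

λ = v/f = 0.61·c / 755 MHz = 0.242 m
βl = 2π·l/λ = 2π × 0.437 = 157°
tan(βl) = tan(157°) = -0.416
Z_in = Z_0·(Z_L + jZ_0·tanβl)/(Z_0 + jZ_L·tanβl)
     = 75·(163 − j31.2)/(75 − j67.7)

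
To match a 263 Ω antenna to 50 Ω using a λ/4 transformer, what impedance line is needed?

Z_qwt ≈ 115 Ω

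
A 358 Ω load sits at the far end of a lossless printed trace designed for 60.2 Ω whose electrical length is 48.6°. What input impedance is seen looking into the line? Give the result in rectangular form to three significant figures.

tan(βl) = tan(48.6°) = 1.13
Z_in = Z_0·(Z_L + jZ_0·tanβl)/(Z_0 + jZ_L·tanβl)
     = 60.2·(358 + j68.3)/(60.2 + j406)

Z_in ≈ 17.6 − j50.5 Ω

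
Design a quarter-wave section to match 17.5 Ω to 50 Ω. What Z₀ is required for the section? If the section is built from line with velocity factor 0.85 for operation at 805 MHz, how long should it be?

Z_qwt = √(Z_0·R_L) = √(50 × 17.5) = √875
λ = 0.85·c/f = 0.317 m, so l = λ/4 = 0.0792 m

Z_qwt ≈ 29.6 Ω; length ≈ 7.92 cm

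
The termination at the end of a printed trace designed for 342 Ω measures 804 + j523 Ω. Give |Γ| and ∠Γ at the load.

Γ ≈ 0.554 ∠ 24°

Γ = (Z_L − Z_0)/(Z_L + Z_0) = (462 + j523)/(1146 + j523)
|Γ| = 698/1260 = 0.554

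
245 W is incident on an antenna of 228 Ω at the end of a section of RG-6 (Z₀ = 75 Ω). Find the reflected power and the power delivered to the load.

Γ = (228 − 75)/(228 + 75) = 0.505
|Γ|² = 0.255
P_refl = |Γ|²·P_inc = 62.5 W, P_del = (1 − |Γ|²)·P_inc = 183 W

P_reflected ≈ 62.5 W; P_delivered ≈ 183 W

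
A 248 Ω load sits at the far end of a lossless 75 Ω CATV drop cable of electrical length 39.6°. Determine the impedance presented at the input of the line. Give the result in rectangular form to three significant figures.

tan(βl) = tan(39.6°) = 0.827
Z_in = Z_0·(Z_L + jZ_0·tanβl)/(Z_0 + jZ_L·tanβl)
     = 75·(248 + j62)/(75 + j205)

Z_in ≈ 49.2 − j72.7 Ω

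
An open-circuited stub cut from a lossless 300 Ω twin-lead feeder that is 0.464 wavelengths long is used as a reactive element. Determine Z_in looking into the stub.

Z_in ≈ +j1300 Ω

βl = 2π × 0.464 = 167°
tan(βl) = -0.23
For an open-circuited stub, Z_in = −jZ_0·cot(βl) = −jZ_0/tan(βl)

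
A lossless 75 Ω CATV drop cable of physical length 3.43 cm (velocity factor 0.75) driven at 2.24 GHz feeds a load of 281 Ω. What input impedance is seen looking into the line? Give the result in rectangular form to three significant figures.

λ = v/f = 0.75·c / 2.24 GHz = 0.1 m
βl = 2π·l/λ = 2π × 0.341 = 123°
tan(βl) = tan(123°) = -1.54
Z_in = Z_0·(Z_L + jZ_0·tanβl)/(Z_0 + jZ_L·tanβl)
     = 75·(281 − j116)/(75 − j434)

Z_in ≈ 27.6 + j43.8 Ω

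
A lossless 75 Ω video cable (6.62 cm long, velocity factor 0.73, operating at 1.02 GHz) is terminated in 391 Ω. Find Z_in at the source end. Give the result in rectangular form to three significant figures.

λ = v/f = 0.73·c / 1.02 GHz = 0.215 m
βl = 2π·l/λ = 2π × 0.308 = 111°
tan(βl) = tan(111°) = -2.61
Z_in = Z_0·(Z_L + jZ_0·tanβl)/(Z_0 + jZ_L·tanβl)
     = 75·(391 − j195)/(75 − j1020)

Z_in ≈ 16.4 + j27.6 Ω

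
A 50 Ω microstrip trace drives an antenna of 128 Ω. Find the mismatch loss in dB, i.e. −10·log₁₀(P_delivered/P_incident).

Γ = (128 − 50)/(128 + 50) = 0.438
|Γ|² = 0.192, so P_del/P_inc = 1 − |Γ|² = 0.808
ML = −10·log₁₀(1 − |Γ|²)

mismatch loss ≈ 0.926 dB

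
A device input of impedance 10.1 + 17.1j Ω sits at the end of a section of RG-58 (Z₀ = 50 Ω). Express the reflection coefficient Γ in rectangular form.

Γ ≈ -0.539 + j0.438

Γ = (Z_L − Z_0)/(Z_L + Z_0) = (-39.9 + j17.1)/(60.1 + j17.1)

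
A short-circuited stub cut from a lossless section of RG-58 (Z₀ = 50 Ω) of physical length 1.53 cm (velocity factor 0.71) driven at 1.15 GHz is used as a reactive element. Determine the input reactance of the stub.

λ = v/f = 0.71·c / 1.15 GHz = 0.185 m
βl = 2π·l/λ = 2π × 0.0826 = 29.7°
tan(βl) = 0.571
For a short-circuited stub, Z_in = jZ_0·tan(βl)

X_in ≈ 28.6 Ω (inductive)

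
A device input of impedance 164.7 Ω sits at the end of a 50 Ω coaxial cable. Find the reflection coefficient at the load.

Γ = (Z_L − Z_0)/(Z_L + Z_0) = (164.7 − 50)/(164.7 + 50) = 114.7/214.7

Γ = 0.534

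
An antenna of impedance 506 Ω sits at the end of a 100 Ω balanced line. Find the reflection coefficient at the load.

Γ = (Z_L − Z_0)/(Z_L + Z_0) = (506 − 100)/(506 + 100) = 406/606

Γ = 0.67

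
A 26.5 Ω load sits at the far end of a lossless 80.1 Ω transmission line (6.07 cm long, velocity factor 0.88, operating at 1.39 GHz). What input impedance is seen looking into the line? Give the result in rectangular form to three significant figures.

λ = v/f = 0.88·c / 1.39 GHz = 0.19 m
βl = 2π·l/λ = 2π × 0.32 = 115°
tan(βl) = tan(115°) = -2.14
Z_in = Z_0·(Z_L + jZ_0·tanβl)/(Z_0 + jZ_L·tanβl)
     = 80.1·(26.5 − j171)/(80.1 − j56.7)

Z_in ≈ 98.5 − j102 Ω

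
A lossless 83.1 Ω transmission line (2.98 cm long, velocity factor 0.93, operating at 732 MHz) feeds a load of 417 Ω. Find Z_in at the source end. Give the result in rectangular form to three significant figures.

λ = v/f = 0.93·c / 732 MHz = 0.381 m
βl = 2π·l/λ = 2π × 0.0782 = 28.1°
tan(βl) = tan(28.1°) = 0.535
Z_in = Z_0·(Z_L + jZ_0·tanβl)/(Z_0 + jZ_L·tanβl)
     = 83.1·(417 + j44.5)/(83.1 + j223)

Z_in ≈ 65.4 − j131 Ω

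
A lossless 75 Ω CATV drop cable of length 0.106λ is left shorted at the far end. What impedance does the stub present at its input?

βl = 2π × 0.106 = 38.2°
tan(βl) = 0.786
For a shorted stub, Z_in = jZ_0·tan(βl)

Z_in ≈ +j58.9 Ω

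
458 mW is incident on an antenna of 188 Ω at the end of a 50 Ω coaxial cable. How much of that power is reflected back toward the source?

Γ = (188 − 50)/(188 + 50) = 0.58
|Γ|² = 0.336
P_refl = |Γ|²·P_inc = 154 mW, P_del = (1 − |Γ|²)·P_inc = 304 mW

P_reflected ≈ 154 mW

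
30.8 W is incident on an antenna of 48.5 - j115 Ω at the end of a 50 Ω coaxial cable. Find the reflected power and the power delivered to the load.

P_reflected ≈ 17.8 W; P_delivered ≈ 13 W

|Γ| = |(-1.5 − j115)/(98.5 − j115)| = 0.76
|Γ|² = 0.577
P_refl = |Γ|²·P_inc = 17.8 W, P_del = (1 − |Γ|²)·P_inc = 13 W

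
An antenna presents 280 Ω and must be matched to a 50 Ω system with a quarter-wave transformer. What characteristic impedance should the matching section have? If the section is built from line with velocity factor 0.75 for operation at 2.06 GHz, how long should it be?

Z_qwt ≈ 118 Ω; length ≈ 2.73 cm

Z_qwt = √(Z_0·R_L) = √(50 × 280) = √14000
λ = 0.75·c/f = 0.109 m, so l = λ/4 = 0.0273 m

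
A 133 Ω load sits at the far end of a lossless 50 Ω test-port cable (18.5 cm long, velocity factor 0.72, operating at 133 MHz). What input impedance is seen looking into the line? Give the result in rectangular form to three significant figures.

λ = v/f = 0.72·c / 133 MHz = 1.62 m
βl = 2π·l/λ = 2π × 0.114 = 41°
tan(βl) = tan(41°) = 0.87
Z_in = Z_0·(Z_L + jZ_0·tanβl)/(Z_0 + jZ_L·tanβl)
     = 50·(133 + j43.5)/(50 + j116)

Z_in ≈ 36.8 − j41.6 Ω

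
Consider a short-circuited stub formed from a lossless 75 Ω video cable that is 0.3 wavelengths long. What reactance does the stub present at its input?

X_in ≈ -231 Ω (capacitive)

βl = 2π × 0.3 = 108°
tan(βl) = -3.08
For a short-circuited stub, Z_in = jZ_0·tan(βl)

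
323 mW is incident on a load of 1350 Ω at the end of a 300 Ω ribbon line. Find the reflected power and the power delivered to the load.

Γ = (1350 − 300)/(1350 + 300) = 0.636
|Γ|² = 0.405
P_refl = |Γ|²·P_inc = 131 mW, P_del = (1 − |Γ|²)·P_inc = 192 mW

P_reflected ≈ 131 mW; P_delivered ≈ 192 mW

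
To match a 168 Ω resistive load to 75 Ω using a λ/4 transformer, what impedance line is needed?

Z_qwt = √(Z_0·R_L) = √(75 × 168) = √12600

Z_qwt ≈ 112 Ω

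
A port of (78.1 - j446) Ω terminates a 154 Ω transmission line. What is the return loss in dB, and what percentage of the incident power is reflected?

RL ≈ 0.917 dB; 81% of incident power reflected

Γ = (-75.9 − j446)/(232.1 − j446), |Γ| = 0.9
RL = −20·log₁₀(0.9) = 0.917 dB
P_refl/P_inc = |Γ|² = 0.81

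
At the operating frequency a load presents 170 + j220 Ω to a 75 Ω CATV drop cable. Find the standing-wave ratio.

Γ = (Z_L − Z_0)/(Z_L + Z_0) = (95 + j220)/(245 + j220)
|Γ| = 240/329 = 0.728
VSWR = (1 + |Γ|)/(1 − |Γ|) = 1.73/0.272

VSWR ≈ 6.35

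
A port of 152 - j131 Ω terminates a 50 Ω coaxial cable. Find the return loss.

Γ = (102 − j131)/(202 − j131), |Γ| = 0.69
RL = −20·log₁₀|Γ| = −20·log₁₀(0.69)

RL ≈ 3.23 dB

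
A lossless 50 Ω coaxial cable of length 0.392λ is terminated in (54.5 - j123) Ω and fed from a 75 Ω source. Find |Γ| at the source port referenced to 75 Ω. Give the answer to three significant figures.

|Γ| ≈ 0.7

βl = 2π × 0.392 = 141°
tan(βl) = -0.806
Z_in = Z_0·(Z_L + jZ_0·tanβl)/(Z_0 + jZ_L·tanβl) = 51.7 + j120 Ω
Γ_s = (Z_in − Z_s)/(Z_in + Z_s) = (-23.3 + j120)/(127 + j120), |Γ_s| = 0.7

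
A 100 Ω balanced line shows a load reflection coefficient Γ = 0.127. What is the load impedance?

Z_L = Z_0·(1 + Γ)/(1 − Γ) = 100·(1.13)/(0.873)

Z_L ≈ 129 Ω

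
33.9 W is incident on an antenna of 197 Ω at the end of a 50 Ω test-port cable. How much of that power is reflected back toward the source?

Γ = (197 − 50)/(197 + 50) = 0.595
|Γ|² = 0.354
P_refl = |Γ|²·P_inc = 12 W, P_del = (1 − |Γ|²)·P_inc = 21.9 W

P_reflected ≈ 12 W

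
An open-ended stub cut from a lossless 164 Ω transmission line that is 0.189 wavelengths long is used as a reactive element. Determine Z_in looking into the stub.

βl = 2π × 0.189 = 68°
tan(βl) = 2.48
For an open-ended stub, Z_in = −jZ_0·cot(βl) = −jZ_0/tan(βl)

Z_in ≈ −j66.1 Ω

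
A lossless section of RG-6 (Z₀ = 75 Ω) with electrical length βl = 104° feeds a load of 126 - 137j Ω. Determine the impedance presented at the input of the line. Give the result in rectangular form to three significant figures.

Z_in ≈ 25.2 + j42.4 Ω

tan(βl) = tan(104°) = -4.01
Z_in = Z_0·(Z_L + jZ_0·tanβl)/(Z_0 + jZ_L·tanβl)
     = 75·(126 − j438)/(-474 − j505)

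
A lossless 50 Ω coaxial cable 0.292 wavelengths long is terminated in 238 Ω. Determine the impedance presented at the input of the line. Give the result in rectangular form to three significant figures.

βl = 2π × 0.292 = 105°
tan(βl) = tan(105°) = -3.7
Z_in = Z_0·(Z_L + jZ_0·tanβl)/(Z_0 + jZ_L·tanβl)
     = 50·(238 − j185)/(50 − j881)

Z_in ≈ 11.2 + j12.9 Ω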